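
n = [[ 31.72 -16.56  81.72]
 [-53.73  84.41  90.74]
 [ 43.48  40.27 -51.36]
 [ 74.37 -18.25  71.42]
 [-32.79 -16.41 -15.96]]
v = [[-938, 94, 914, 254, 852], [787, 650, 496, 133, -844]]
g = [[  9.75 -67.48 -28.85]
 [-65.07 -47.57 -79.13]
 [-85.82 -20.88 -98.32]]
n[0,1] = -16.56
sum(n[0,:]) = 96.88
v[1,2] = 496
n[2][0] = 43.48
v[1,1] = 650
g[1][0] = -65.07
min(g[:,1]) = -67.48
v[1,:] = [787, 650, 496, 133, -844]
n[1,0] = -53.73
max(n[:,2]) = 90.74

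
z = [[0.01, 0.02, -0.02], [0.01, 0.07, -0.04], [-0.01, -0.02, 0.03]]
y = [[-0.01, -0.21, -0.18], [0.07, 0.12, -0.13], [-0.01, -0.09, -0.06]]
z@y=[[0.0,0.0,-0.00], [0.01,0.01,-0.01], [-0.0,-0.0,0.0]]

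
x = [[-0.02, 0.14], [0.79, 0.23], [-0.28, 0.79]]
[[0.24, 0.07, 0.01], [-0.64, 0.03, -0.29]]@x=[[0.05, 0.06],  [0.12, -0.31]]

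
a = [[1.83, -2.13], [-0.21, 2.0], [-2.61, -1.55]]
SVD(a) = [[0.78, 0.34], [-0.59, 0.13], [0.20, -0.93]] @ diag([3.321056479979335, 3.1804219620652967]) @ [[0.31, -0.95], [0.95, 0.31]]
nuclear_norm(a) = 6.50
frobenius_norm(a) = 4.60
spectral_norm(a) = 3.32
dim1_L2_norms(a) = [2.81, 2.01, 3.04]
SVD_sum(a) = [[0.81,-2.47], [-0.62,1.87], [0.2,-0.62]] + [[1.02,0.34],  [0.41,0.13],  [-2.81,-0.93]]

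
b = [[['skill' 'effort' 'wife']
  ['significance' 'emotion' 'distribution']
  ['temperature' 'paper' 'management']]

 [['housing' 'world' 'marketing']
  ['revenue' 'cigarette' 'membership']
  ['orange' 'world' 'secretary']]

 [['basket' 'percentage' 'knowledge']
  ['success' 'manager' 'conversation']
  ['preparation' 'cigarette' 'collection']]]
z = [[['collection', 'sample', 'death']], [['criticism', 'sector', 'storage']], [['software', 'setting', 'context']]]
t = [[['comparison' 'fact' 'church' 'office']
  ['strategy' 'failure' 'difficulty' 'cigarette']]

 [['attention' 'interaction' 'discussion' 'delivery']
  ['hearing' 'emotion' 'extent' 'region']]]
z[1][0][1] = 'sector'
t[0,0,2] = 'church'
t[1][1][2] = 'extent'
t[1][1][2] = 'extent'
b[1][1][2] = 'membership'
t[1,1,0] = 'hearing'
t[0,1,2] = 'difficulty'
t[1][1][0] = 'hearing'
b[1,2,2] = 'secretary'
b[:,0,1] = ['effort', 'world', 'percentage']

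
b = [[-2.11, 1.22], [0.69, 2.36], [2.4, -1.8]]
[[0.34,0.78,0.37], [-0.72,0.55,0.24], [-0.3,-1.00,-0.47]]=b@[[-0.29, -0.2, -0.10], [-0.22, 0.29, 0.13]]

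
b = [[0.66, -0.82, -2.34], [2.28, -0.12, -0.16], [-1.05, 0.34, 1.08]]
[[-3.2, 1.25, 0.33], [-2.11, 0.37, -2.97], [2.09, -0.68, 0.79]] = b @ [[-0.84, 0.13, -1.31], [0.23, 0.06, 1.00], [1.05, -0.52, -0.86]]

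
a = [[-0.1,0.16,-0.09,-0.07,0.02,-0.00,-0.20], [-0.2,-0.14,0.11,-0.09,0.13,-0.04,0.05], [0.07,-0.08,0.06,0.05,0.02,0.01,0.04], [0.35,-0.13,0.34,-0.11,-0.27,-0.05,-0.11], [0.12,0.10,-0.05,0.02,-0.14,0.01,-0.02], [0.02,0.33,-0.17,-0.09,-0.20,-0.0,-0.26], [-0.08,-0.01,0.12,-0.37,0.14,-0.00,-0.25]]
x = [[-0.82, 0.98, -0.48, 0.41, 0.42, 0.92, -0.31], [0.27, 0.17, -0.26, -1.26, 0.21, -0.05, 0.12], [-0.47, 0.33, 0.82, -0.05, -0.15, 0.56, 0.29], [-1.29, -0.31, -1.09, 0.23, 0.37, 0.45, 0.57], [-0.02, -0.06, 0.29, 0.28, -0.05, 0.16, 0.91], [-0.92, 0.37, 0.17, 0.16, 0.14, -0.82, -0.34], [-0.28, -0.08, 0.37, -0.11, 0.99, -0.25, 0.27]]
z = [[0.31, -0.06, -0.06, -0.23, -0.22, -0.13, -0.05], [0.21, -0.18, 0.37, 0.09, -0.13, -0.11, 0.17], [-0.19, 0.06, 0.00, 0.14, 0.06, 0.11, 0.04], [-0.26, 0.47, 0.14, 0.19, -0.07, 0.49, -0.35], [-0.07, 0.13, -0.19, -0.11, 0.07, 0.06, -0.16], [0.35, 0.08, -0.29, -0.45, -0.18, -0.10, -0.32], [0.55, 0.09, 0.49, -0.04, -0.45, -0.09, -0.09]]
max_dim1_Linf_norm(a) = 0.37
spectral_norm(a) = 0.63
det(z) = 0.00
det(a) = 0.00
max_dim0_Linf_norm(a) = 0.37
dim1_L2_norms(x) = [1.77, 1.35, 1.19, 1.91, 1.01, 1.36, 1.16]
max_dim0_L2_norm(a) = 0.45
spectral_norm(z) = 1.13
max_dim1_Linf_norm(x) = 1.29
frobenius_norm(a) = 1.05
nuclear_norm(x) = 9.22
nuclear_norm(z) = 3.00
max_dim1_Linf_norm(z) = 0.55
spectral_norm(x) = 2.34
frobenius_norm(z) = 1.65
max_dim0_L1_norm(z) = 1.94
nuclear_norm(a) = 2.00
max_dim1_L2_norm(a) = 0.6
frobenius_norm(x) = 3.78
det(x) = 3.25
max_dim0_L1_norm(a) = 0.95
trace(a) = -0.68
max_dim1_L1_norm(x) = 4.34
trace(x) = -0.20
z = a @ x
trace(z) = 0.20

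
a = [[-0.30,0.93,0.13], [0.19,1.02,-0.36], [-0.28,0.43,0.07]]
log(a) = [[-4.89, 2.51, 4.12], [-0.21, 0.28, -0.27], [-3.71, 2.19, 1.82]]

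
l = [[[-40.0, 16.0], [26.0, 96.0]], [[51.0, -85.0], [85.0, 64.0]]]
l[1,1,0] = 85.0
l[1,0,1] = -85.0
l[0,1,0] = 26.0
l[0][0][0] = -40.0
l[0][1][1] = 96.0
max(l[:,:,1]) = 96.0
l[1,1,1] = 64.0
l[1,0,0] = 51.0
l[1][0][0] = 51.0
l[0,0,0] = -40.0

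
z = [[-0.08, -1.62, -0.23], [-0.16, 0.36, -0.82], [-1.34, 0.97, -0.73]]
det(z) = -1.71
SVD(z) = [[0.56, 0.82, 0.07],[-0.29, 0.28, -0.92],[-0.77, 0.5, 0.40]] @ diag([2.1574008422580717, 1.3313139280325692, 0.5949158182891555]) @ [[0.48, -0.82, 0.31], [-0.58, -0.56, -0.59], [-0.66, -0.1, 0.75]]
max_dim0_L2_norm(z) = 1.92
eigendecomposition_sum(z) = [[(-0.59+0j), -0.25+0.00j, (-0.54+0j)], [-0.38+0.00j, (-0.16+0j), (-0.34+0j)], [(-0.68+0j), (-0.29+0j), (-0.61+0j)]] + [[(0.26+0.23j), -0.68+0.19j, (0.15-0.31j)], [(0.11-0.22j), (0.26+0.42j), -0.24-0.05j], [-0.33-0.15j, 0.63-0.41j, -0.06+0.36j]] + [[(0.26-0.23j), -0.68-0.19j, (0.15+0.31j)], [0.11+0.22j, (0.26-0.42j), (-0.24+0.05j)], [(-0.33+0.15j), 0.63+0.41j, (-0.06-0.36j)]]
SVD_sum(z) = [[0.59, -1.00, 0.38], [-0.3, 0.51, -0.20], [-0.8, 1.37, -0.52]] + [[-0.64, -0.62, -0.64], [-0.22, -0.21, -0.22], [-0.38, -0.37, -0.39]] + [[-0.03,-0.00,0.03], [0.36,0.05,-0.41], [-0.15,-0.02,0.18]]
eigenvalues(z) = [(-1.37+0j), (0.46+1.02j), (0.46-1.02j)]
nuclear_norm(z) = 4.08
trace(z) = -0.45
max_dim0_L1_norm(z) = 2.95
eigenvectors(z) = [[0.61+0.00j, (0.59+0.18j), (0.59-0.18j)], [(0.39+0j), (0.01-0.43j), (0.01+0.43j)], [(0.69+0j), (-0.66+0j), (-0.66-0j)]]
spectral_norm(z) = 2.16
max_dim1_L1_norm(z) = 3.04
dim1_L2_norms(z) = [1.64, 0.91, 1.81]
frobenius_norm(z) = 2.60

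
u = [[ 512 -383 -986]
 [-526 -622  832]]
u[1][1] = -622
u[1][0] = -526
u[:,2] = [-986, 832]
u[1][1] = -622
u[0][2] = -986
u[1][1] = -622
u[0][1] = -383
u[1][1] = -622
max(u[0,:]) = 512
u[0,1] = -383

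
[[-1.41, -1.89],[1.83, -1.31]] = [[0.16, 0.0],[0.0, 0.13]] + [[-1.57, -1.89], [1.83, -1.44]]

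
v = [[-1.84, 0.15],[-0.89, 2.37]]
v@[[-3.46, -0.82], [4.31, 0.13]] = [[7.01, 1.53], [13.29, 1.04]]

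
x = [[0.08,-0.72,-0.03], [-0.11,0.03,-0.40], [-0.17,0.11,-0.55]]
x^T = [[0.08, -0.11, -0.17], [-0.72, 0.03, 0.11], [-0.03, -0.40, -0.55]]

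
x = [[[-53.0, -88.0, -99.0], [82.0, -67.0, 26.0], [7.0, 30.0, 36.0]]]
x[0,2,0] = 7.0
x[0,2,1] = 30.0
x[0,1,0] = 82.0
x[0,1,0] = 82.0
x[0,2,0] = 7.0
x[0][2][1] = 30.0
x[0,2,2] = 36.0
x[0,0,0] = -53.0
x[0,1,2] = 26.0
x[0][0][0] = -53.0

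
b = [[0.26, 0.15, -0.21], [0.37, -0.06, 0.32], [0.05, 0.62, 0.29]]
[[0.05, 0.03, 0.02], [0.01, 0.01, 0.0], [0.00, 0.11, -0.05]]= b @ [[0.11, 0.03, 0.06],[0.04, 0.16, -0.06],[-0.09, 0.02, -0.07]]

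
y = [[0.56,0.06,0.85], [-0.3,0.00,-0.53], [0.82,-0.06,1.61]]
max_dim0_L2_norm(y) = 1.9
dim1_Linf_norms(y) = [0.85, 0.53, 1.61]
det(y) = 0.00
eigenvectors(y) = [[-0.46,0.87,-0.56], [0.28,-0.11,0.76], [-0.84,-0.48,0.32]]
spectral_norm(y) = 2.16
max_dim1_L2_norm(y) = 1.81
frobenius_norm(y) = 2.16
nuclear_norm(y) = 2.29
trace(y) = 2.17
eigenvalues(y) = [2.08, 0.09, 0.0]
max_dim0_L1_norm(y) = 2.99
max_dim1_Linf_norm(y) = 1.61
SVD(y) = [[-0.47, -0.86, 0.22],[0.28, 0.09, 0.96],[-0.84, 0.51, 0.20]] @ diag([2.1591960359996976, 0.12872625309433403, 0.0014247412009424723]) @ [[-0.48,0.01,-0.88], [-0.68,-0.64,0.36], [-0.56,0.77,0.31]]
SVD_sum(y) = [[0.49, -0.01, 0.89], [-0.29, 0.01, -0.53], [0.86, -0.02, 1.59]] + [[0.07, 0.07, -0.04], [-0.01, -0.01, 0.0], [-0.04, -0.04, 0.02]] + [[-0.0, 0.0, 0.00], [-0.0, 0.0, 0.00], [-0.0, 0.00, 0.00]]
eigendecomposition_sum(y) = [[0.47, -0.01, 0.87], [-0.29, 0.01, -0.53], [0.87, -0.02, 1.60]] + [[0.09,  0.07,  -0.02], [-0.01,  -0.01,  0.00], [-0.05,  -0.04,  0.01]] + [[-0.0, -0.00, -0.00], [0.00, 0.0, 0.0], [0.0, 0.0, 0.0]]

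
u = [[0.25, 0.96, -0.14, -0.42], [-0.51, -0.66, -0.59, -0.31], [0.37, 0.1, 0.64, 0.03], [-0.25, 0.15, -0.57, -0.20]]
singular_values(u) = [1.42, 1.11, 0.31, 0.0]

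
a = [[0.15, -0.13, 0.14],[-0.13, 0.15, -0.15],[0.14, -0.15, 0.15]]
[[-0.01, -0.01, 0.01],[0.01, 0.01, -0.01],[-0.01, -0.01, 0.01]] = a@[[-0.05,-0.02,0.02], [0.02,0.01,-0.01], [-0.03,-0.01,0.01]]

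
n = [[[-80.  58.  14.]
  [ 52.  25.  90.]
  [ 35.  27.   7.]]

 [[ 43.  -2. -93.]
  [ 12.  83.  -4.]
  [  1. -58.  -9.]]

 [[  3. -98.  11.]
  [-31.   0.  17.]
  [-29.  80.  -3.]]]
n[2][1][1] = 0.0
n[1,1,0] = 12.0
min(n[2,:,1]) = -98.0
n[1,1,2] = -4.0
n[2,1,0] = -31.0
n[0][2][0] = 35.0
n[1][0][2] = -93.0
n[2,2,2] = -3.0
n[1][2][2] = -9.0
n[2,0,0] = 3.0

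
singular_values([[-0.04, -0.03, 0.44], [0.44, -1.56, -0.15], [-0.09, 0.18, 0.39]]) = [1.65, 0.57, 0.0]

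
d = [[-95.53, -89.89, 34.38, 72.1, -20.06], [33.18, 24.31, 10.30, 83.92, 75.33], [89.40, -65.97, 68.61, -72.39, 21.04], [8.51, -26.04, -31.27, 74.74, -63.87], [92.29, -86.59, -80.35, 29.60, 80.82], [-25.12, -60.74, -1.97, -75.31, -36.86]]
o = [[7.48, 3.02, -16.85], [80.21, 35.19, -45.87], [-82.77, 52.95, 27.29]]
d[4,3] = 29.6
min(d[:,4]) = -63.87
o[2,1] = 52.95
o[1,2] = -45.87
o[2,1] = 52.95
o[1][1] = 35.19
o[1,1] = 35.19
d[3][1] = -26.04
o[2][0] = -82.77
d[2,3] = -72.39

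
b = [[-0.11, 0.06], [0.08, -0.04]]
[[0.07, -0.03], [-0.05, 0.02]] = b@ [[-0.39,0.15], [0.48,-0.18]]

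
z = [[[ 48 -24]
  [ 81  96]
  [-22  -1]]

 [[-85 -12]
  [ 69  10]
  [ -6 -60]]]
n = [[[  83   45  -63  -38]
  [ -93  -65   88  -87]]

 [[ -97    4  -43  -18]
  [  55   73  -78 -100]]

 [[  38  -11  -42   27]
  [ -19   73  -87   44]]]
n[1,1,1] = 73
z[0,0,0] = 48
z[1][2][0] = -6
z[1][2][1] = -60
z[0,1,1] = 96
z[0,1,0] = 81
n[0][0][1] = 45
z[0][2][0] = -22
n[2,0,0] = 38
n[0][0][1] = 45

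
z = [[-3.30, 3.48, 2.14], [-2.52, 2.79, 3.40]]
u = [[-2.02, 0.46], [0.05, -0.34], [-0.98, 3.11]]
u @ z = [[5.51, -5.75, -2.76], [0.69, -0.77, -1.05], [-4.60, 5.27, 8.48]]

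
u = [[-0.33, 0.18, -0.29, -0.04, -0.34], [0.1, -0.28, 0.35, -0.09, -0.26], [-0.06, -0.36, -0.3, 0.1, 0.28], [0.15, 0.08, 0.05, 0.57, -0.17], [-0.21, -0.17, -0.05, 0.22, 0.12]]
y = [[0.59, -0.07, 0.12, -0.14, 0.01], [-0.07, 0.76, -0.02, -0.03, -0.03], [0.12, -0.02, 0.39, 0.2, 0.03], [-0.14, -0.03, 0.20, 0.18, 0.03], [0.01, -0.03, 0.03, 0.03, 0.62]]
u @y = [[-0.24, 0.18, -0.17, -0.03, -0.23], [0.13, -0.22, 0.13, 0.04, -0.14], [-0.06, -0.27, -0.09, -0.01, 0.18], [0.01, 0.04, 0.14, 0.08, -0.09], [-0.15, -0.12, 0.01, 0.07, 0.08]]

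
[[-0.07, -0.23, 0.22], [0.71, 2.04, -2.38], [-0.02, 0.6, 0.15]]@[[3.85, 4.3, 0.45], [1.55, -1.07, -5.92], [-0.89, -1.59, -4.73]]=[[-0.82, -0.40, 0.29], [8.01, 4.65, -0.5], [0.72, -0.97, -4.27]]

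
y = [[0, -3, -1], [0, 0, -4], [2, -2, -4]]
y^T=[[0, 0, 2], [-3, 0, -2], [-1, -4, -4]]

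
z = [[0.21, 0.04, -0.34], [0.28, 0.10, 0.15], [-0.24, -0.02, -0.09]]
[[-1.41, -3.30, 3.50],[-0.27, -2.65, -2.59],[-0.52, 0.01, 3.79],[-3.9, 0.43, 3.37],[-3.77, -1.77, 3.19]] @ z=[[-2.06,-0.46,-0.33],[-0.18,-0.22,-0.07],[-1.02,-0.1,-0.16],[-1.51,-0.18,1.09],[-2.05,-0.39,0.73]]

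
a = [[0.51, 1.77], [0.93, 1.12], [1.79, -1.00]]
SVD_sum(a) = [[0.26, 1.81], [0.18, 1.23], [-0.1, -0.73]] + [[0.25, -0.04], [0.75, -0.11], [1.89, -0.27]]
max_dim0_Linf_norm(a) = 1.79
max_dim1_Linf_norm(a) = 1.79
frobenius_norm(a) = 3.12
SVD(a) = [[-0.78, 0.12],[-0.53, 0.37],[0.32, 0.92]] @ diag([2.3257987875916712, 2.075345754238824]) @ [[-0.14, -0.99],[0.99, -0.14]]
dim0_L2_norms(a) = [2.08, 2.32]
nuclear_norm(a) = 4.40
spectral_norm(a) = 2.33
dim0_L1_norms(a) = [3.23, 3.89]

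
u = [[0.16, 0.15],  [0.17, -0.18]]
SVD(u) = [[-0.02, -1.00], [-1.00, 0.02]] @ diag([0.24759448622230593, 0.21931021497484415]) @ [[-0.7,  0.72], [-0.72,  -0.70]]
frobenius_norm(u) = 0.33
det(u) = -0.05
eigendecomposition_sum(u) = [[0.19,0.07], [0.08,0.03]] + [[-0.03,0.08], [0.09,-0.21]]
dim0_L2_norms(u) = [0.23, 0.23]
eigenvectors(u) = [[0.92, -0.35],  [0.39, 0.94]]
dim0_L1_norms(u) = [0.33, 0.33]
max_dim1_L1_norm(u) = 0.35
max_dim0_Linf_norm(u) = 0.18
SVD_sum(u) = [[0.0,-0.00], [0.17,-0.18]] + [[0.16, 0.15], [-0.00, -0.0]]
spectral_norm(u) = 0.25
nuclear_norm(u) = 0.47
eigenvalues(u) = [0.22, -0.24]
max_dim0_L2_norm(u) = 0.23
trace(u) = -0.02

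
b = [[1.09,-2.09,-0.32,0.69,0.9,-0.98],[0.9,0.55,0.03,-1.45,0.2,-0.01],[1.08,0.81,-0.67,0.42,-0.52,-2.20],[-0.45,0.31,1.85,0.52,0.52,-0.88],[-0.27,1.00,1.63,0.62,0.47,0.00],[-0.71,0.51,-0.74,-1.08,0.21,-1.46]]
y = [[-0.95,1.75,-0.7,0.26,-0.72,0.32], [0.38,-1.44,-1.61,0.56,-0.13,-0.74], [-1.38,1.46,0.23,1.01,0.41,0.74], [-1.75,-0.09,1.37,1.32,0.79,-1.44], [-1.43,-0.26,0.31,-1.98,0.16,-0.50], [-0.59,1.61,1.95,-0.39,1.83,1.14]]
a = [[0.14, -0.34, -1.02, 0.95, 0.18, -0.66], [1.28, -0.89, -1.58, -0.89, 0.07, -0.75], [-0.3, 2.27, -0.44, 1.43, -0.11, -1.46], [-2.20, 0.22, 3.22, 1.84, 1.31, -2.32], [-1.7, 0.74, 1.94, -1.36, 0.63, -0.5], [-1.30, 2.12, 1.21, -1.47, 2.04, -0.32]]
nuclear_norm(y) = 14.04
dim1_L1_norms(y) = [4.7, 4.86, 5.23, 6.76, 4.64, 7.51]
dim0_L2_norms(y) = [2.9, 3.15, 2.99, 2.69, 2.17, 2.2]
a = b + y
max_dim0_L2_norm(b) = 2.95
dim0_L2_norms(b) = [1.99, 2.59, 2.68, 2.14, 1.29, 2.95]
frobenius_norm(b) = 5.72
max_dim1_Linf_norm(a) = 3.22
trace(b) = 0.50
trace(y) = 0.46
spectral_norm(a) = 6.36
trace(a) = 0.96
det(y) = 34.86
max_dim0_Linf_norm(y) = 1.98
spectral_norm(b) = 3.30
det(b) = 25.79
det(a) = -68.84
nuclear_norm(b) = 12.63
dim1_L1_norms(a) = [3.29, 5.46, 6.01, 11.11, 6.87, 8.46]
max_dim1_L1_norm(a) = 11.11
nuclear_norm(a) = 16.48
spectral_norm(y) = 4.59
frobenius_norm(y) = 6.63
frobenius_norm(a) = 8.24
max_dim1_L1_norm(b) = 6.07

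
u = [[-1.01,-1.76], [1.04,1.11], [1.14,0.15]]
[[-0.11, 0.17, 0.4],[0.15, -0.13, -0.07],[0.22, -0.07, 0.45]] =u@[[0.2,-0.05,0.46], [-0.05,-0.07,-0.49]]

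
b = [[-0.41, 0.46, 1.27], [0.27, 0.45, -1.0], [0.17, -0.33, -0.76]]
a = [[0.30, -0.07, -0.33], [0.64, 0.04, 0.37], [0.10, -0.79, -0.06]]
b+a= [[-0.11, 0.39, 0.94], [0.91, 0.49, -0.63], [0.27, -1.12, -0.82]]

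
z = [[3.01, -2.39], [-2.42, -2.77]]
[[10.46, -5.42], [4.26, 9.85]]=z @ [[1.33, -2.73], [-2.70, -1.17]]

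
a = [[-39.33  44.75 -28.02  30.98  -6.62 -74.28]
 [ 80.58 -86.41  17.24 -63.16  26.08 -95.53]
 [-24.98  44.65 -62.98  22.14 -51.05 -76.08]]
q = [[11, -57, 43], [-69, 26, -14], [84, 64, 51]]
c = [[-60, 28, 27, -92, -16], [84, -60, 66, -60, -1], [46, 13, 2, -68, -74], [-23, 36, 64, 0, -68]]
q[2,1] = 64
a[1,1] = -86.41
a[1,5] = -95.53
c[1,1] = -60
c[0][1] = 28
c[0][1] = 28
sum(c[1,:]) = 29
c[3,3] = 0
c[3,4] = -68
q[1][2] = -14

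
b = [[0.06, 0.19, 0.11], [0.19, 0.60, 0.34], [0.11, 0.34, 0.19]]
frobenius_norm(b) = 0.85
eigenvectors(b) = [[-0.27, -0.77, -0.59], [-0.84, 0.48, -0.25], [-0.47, -0.42, 0.77]]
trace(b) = 0.85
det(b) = -0.00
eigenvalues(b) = [0.85, 0.0, -0.0]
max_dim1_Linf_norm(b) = 0.6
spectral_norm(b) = 0.85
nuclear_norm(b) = 0.86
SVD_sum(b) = [[0.06, 0.19, 0.11],[0.19, 0.6, 0.34],[0.11, 0.34, 0.19]] + [[-0.0, -0.00, 0.00],[-0.00, -0.00, 0.00],[0.00, 0.00, -0.0]] + [[0.0,-0.0,0.0], [-0.00,0.0,-0.0], [0.00,-0.0,0.00]]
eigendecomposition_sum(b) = [[0.06,0.19,0.11], [0.19,0.60,0.34], [0.11,0.34,0.19]] + [[0.0, -0.00, 0.00], [-0.00, 0.00, -0.00], [0.0, -0.00, 0.0]] + [[-0.0, -0.0, 0.0], [-0.00, -0.0, 0.00], [0.00, 0.00, -0.0]]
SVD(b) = [[-0.27, -0.59, -0.77], [-0.84, -0.25, 0.48], [-0.47, 0.77, -0.42]] @ diag([0.8528101006498388, 0.0037485409671801947, 0.0009384403173413739]) @ [[-0.27, -0.84, -0.47], [0.59, 0.25, -0.77], [-0.77, 0.48, -0.42]]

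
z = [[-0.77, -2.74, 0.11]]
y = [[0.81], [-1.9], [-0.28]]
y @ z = [[-0.62, -2.22, 0.09], [1.46, 5.21, -0.21], [0.22, 0.77, -0.03]]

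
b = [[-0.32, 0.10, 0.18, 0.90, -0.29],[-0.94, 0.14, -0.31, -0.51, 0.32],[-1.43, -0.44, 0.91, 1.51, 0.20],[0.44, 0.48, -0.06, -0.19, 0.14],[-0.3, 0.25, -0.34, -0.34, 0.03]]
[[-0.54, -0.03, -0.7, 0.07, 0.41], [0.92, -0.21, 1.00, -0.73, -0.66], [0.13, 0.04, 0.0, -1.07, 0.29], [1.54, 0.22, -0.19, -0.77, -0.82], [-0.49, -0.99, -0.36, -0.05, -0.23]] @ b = [[1.11, 0.39, -0.87, -1.68, 0.03], [-1.65, -0.89, 1.41, 2.81, -0.26], [-0.64, -0.42, -0.02, 0.2, -0.17], [-0.52, -0.31, 0.36, 1.41, -0.55], [1.65, -0.11, -0.03, -0.39, -0.26]]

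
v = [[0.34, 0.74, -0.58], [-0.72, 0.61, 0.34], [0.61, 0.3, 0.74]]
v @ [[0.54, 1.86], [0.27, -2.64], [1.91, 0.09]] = [[-0.72, -1.37], [0.43, -2.92], [1.82, 0.41]]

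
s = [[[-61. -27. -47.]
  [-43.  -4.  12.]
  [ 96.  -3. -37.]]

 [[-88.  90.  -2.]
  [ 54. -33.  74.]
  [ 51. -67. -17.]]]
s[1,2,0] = 51.0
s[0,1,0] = -43.0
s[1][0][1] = 90.0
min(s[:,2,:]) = -67.0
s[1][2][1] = -67.0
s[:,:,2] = [[-47.0, 12.0, -37.0], [-2.0, 74.0, -17.0]]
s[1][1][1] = -33.0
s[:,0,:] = [[-61.0, -27.0, -47.0], [-88.0, 90.0, -2.0]]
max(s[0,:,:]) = 96.0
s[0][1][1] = -4.0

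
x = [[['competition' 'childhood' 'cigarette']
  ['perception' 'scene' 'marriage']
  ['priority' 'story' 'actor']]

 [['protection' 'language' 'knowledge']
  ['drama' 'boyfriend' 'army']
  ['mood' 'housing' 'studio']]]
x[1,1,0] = 'drama'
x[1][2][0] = 'mood'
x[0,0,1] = 'childhood'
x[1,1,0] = 'drama'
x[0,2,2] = 'actor'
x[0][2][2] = 'actor'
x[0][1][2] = 'marriage'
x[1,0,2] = 'knowledge'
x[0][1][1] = 'scene'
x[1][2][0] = 'mood'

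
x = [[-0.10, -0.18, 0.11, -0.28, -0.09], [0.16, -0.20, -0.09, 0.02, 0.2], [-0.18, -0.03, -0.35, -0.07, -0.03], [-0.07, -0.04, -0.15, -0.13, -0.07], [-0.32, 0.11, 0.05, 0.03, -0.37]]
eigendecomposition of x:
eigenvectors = [[(-0.64+0j), (-0.64-0j), 0.37+0.00j, (0.02+0j), -0.13+0.00j],  [(-0.12-0.07j), (-0.12+0.07j), 0.71+0.00j, 0.59+0.00j, (-0.61+0j)],  [0.25-0.14j, 0.25+0.14j, (-0.33+0j), (-0.2+0j), (-0.34+0j)],  [(0.11+0.32j), (0.11-0.32j), -0.35+0.00j, (-0.19+0j), (-0.12+0j)],  [(0.57-0.22j), 0.57+0.22j, -0.37+0.00j, (-0.76+0j), 0.69+0.00j]]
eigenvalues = [(-0.05+0.12j), (-0.05-0.12j), (-0.19+0j), (-0.43+0j), (-0.44+0j)]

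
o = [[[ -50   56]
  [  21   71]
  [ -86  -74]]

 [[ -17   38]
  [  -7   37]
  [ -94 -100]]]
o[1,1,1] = 37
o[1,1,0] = -7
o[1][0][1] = 38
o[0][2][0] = -86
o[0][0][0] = -50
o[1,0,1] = 38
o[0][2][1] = -74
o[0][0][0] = -50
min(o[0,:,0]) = -86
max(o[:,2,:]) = -74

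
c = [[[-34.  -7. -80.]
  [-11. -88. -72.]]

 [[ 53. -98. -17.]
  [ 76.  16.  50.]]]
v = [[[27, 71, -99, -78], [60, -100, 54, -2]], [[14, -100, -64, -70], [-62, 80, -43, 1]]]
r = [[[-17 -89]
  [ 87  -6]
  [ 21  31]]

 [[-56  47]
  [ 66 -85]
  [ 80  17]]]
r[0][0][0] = -17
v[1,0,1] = -100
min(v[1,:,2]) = -64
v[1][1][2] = -43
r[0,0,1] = -89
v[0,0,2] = -99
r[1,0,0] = -56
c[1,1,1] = 16.0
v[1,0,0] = 14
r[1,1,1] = -85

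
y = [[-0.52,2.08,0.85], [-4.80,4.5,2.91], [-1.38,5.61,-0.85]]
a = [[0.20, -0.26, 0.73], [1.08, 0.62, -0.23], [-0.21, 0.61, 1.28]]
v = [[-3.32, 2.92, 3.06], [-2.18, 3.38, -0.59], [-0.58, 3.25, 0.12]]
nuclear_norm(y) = 13.13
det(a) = 1.11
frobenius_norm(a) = 2.07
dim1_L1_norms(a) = [1.19, 1.93, 2.1]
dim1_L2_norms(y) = [2.31, 7.19, 5.84]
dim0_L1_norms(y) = [6.7, 12.19, 4.61]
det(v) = -21.63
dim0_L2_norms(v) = [4.01, 5.52, 3.12]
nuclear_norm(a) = 3.37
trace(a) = 2.10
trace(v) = 0.18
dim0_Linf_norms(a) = [1.08, 0.62, 1.28]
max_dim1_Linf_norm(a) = 1.28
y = a @ v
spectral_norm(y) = 8.85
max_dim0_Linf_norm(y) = 5.61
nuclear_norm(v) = 10.82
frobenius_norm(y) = 9.55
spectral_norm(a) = 1.55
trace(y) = 3.13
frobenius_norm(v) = 7.51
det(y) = -23.97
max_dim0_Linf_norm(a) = 1.28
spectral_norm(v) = 6.85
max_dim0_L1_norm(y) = 12.19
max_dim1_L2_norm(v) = 5.38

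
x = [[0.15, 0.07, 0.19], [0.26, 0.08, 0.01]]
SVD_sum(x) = [[0.2, 0.07, 0.09], [0.22, 0.08, 0.10]] + [[-0.05, -0.00, 0.1], [0.04, 0.0, -0.09]]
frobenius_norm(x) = 0.37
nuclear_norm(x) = 0.49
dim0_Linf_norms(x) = [0.26, 0.08, 0.19]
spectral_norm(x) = 0.34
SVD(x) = [[-0.67, -0.75], [-0.75, 0.67]] @ diag([0.34000157111971396, 0.14832036824430447]) @ [[-0.86, -0.31, -0.39],  [0.41, 0.01, -0.91]]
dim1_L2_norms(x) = [0.25, 0.27]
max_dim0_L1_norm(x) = 0.41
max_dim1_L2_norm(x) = 0.27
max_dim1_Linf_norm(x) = 0.26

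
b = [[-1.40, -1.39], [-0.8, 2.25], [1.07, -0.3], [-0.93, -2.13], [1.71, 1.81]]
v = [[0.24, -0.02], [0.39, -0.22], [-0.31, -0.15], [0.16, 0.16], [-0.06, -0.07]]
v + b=[[-1.16, -1.41], [-0.41, 2.03], [0.76, -0.45], [-0.77, -1.97], [1.65, 1.74]]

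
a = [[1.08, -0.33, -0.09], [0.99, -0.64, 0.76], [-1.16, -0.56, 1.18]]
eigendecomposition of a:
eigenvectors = [[-0.34+0.00j, (0.21+0.15j), (0.21-0.15j)], [0.17+0.00j, 0.78+0.00j, 0.78-0.00j], [0.93+0.00j, 0.44+0.36j, (0.44-0.36j)]]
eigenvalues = [(1.5+0j), (0.06+0.54j), (0.06-0.54j)]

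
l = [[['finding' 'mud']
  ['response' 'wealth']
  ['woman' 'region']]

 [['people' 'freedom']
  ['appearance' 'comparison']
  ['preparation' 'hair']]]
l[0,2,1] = 'region'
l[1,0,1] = 'freedom'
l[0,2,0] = 'woman'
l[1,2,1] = 'hair'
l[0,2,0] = 'woman'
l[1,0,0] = 'people'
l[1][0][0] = 'people'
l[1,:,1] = ['freedom', 'comparison', 'hair']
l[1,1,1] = 'comparison'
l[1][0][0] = 'people'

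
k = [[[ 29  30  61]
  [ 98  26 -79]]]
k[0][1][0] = 98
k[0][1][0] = 98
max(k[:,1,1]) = 26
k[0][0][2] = 61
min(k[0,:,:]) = -79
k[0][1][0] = 98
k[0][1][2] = -79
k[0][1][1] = 26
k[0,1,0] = 98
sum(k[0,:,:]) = 165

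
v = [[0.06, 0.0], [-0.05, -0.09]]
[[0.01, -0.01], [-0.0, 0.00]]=v @[[0.21, -0.09], [-0.09, 0.04]]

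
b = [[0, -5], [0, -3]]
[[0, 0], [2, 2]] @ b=[[0, 0], [0, -16]]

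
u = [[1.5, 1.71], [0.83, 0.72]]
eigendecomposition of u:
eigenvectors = [[0.89, -0.72], [0.45, 0.69]]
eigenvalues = [2.36, -0.14]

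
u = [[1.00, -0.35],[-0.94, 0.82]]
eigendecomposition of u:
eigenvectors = [[0.58, 0.46], [-0.81, 0.89]]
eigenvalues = [1.49, 0.33]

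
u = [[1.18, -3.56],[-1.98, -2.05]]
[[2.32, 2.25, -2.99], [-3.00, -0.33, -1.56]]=u@[[1.63, 0.61, -0.06], [-0.11, -0.43, 0.82]]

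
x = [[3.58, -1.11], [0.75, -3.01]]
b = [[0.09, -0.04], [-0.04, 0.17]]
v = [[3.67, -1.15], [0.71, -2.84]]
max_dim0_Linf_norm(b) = 0.17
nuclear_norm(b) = 0.26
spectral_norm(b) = 0.19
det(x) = -9.94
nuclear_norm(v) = 6.52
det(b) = 0.01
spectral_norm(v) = 4.28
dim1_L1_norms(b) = [0.13, 0.21]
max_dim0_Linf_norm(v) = 3.67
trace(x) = 0.57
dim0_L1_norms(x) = [4.33, 4.12]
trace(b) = 0.26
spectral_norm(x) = 4.27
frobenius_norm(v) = 4.83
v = x + b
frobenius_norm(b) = 0.20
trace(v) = 0.83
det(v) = -9.61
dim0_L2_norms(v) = [3.74, 3.06]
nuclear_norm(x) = 6.60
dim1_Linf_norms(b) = [0.09, 0.17]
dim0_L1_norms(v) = [4.38, 3.99]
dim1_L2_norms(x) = [3.75, 3.1]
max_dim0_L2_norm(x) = 3.66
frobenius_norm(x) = 4.87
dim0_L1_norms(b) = [0.13, 0.21]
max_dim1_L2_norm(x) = 3.75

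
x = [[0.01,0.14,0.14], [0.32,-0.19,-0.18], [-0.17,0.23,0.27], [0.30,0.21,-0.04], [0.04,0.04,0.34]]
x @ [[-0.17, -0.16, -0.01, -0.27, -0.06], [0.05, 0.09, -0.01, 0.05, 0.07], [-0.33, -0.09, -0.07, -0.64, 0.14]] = [[-0.04, -0.00, -0.01, -0.09, 0.03], [-0.0, -0.05, 0.01, 0.02, -0.06], [-0.05, 0.02, -0.02, -0.12, 0.06], [-0.03, -0.03, -0.0, -0.04, -0.01], [-0.12, -0.03, -0.02, -0.23, 0.05]]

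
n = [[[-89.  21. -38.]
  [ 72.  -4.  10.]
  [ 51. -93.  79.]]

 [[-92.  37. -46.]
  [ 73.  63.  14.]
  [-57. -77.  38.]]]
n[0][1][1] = -4.0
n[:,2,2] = [79.0, 38.0]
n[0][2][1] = -93.0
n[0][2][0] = 51.0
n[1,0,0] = -92.0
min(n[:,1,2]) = 10.0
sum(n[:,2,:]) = -59.0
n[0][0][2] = -38.0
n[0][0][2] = -38.0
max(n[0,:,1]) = 21.0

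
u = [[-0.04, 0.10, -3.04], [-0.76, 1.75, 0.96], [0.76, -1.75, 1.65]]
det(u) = 0.02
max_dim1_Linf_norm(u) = 3.04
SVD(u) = [[-0.81,0.27,0.52], [0.12,-0.8,0.59], [0.57,0.54,0.62]] @ diag([3.651431021654748, 2.6162088614673005, 0.0016392917169788827]) @ [[0.10,-0.24,0.96], [0.38,-0.88,-0.26], [0.92,0.40,0.00]]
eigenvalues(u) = [0j, (1.68+2j), (1.68-2j)]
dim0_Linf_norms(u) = [0.76, 1.75, 3.04]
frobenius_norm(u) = 4.49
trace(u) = 3.36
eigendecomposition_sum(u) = [[0j,0j,0j],[0j,0j,0.00+0.00j],[0.00+0.00j,0j,0.00+0.00j]] + [[(-0.02+0.58j), (0.05-1.33j), -1.52-0.08j],[-0.38-0.18j, (0.87+0.41j), 0.48-0.99j],[0.38-0.32j, (-0.88+0.73j), (0.82+1.01j)]] + [[(-0.02-0.58j), 0.05+1.33j, -1.52+0.08j], [-0.38+0.18j, (0.87-0.41j), 0.48+0.99j], [0.38+0.32j, (-0.88-0.73j), 0.82-1.01j]]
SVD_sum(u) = [[-0.31, 0.71, -2.86], [0.04, -0.1, 0.41], [0.22, -0.50, 2.02]] + [[0.27, -0.61, -0.18], [-0.81, 1.85, 0.55], [0.54, -1.25, -0.37]] + [[0.00, 0.0, 0.0], [0.00, 0.00, 0.0], [0.0, 0.00, 0.0]]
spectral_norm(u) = 3.65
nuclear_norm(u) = 6.27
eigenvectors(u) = [[0.92+0.00j, (-0.67+0j), -0.67-0.00j],[0.40+0.00j, 0.19-0.44j, 0.19+0.44j],[0j, 0.38+0.42j, (0.38-0.42j)]]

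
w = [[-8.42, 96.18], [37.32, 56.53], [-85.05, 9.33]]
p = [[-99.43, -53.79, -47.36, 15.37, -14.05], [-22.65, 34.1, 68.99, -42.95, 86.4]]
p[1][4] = 86.4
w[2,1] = 9.33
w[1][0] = 37.32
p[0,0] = -99.43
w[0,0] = -8.42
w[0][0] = -8.42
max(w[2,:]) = 9.33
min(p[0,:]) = -99.43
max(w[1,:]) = 56.53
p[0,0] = -99.43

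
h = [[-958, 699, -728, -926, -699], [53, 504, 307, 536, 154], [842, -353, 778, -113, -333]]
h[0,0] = -958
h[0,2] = -728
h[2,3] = -113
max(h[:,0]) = 842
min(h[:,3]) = -926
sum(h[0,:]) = -2612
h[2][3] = -113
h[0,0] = -958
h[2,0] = 842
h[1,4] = 154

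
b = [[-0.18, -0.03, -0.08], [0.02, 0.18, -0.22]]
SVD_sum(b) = [[-0.0,0.03,-0.05], [-0.02,0.17,-0.23]] + [[-0.18, -0.06, -0.03], [0.04, 0.01, 0.01]]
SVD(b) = [[0.2, 0.98], [0.98, -0.2]] @ diag([0.28794370683534026, 0.19490618690519712]) @ [[-0.05, 0.59, -0.8], [-0.93, -0.33, -0.18]]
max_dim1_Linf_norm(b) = 0.22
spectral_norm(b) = 0.29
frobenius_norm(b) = 0.35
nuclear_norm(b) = 0.48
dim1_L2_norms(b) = [0.2, 0.28]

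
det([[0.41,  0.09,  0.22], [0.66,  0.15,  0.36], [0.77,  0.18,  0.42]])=-0.000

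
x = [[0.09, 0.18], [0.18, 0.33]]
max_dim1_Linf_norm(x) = 0.33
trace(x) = 0.42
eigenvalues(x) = [-0.01, 0.43]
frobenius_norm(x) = 0.43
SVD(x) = [[-0.47,-0.88], [-0.88,0.47]] @ diag([0.4263330765278394, 0.00633307652783932]) @ [[-0.47, -0.88],[0.88, -0.47]]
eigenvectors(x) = [[-0.88,-0.47],[0.47,-0.88]]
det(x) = -0.00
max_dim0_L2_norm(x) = 0.38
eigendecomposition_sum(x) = [[-0.0, 0.00], [0.00, -0.0]] + [[0.09,0.18], [0.18,0.33]]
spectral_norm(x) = 0.43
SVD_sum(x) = [[0.09, 0.18],[0.18, 0.33]] + [[-0.0, 0.0],[0.00, -0.00]]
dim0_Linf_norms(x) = [0.18, 0.33]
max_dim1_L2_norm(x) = 0.38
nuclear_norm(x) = 0.43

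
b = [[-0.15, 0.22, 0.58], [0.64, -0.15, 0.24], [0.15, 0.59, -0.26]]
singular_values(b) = [0.73, 0.66, 0.61]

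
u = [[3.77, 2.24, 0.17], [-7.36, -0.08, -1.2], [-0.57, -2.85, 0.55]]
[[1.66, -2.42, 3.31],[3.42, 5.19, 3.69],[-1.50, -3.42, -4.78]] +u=[[5.43, -0.18, 3.48], [-3.94, 5.11, 2.49], [-2.07, -6.27, -4.23]]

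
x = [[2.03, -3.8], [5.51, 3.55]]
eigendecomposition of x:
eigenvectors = [[0.11-0.63j, (0.11+0.63j)],[(-0.77+0j), -0.77-0.00j]]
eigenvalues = [(2.79+4.51j), (2.79-4.51j)]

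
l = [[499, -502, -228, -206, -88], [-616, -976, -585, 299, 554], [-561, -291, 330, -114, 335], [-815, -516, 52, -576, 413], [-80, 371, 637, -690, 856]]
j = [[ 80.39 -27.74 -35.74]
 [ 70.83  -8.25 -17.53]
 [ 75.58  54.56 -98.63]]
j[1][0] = 70.83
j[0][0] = 80.39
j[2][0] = 75.58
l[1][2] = -585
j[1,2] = -17.53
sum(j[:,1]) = 18.570000000000007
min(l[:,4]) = -88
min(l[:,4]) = -88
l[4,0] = -80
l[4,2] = 637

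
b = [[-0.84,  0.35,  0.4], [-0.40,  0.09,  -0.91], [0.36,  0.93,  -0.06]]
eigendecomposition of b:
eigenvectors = [[(0.93+0j), 0.02+0.27j, (0.02-0.27j)], [0.02+0.00j, (-0.71+0j), -0.71-0.00j], [(-0.38+0j), (-0+0.66j), -0.00-0.66j]]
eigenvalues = [(-1+0j), (0.09+0.99j), (0.09-0.99j)]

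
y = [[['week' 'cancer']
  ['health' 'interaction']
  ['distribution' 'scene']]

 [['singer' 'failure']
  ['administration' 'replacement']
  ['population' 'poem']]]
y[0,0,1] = 'cancer'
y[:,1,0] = ['health', 'administration']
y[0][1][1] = 'interaction'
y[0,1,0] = 'health'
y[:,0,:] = [['week', 'cancer'], ['singer', 'failure']]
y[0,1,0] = 'health'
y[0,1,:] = ['health', 'interaction']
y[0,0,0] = 'week'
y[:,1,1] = ['interaction', 'replacement']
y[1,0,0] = 'singer'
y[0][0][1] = 'cancer'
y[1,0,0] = 'singer'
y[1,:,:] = [['singer', 'failure'], ['administration', 'replacement'], ['population', 'poem']]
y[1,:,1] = ['failure', 'replacement', 'poem']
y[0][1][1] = 'interaction'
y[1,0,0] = 'singer'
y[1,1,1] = 'replacement'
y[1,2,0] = 'population'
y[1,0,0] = 'singer'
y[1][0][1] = 'failure'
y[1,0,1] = 'failure'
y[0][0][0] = 'week'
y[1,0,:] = ['singer', 'failure']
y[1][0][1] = 'failure'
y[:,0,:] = [['week', 'cancer'], ['singer', 'failure']]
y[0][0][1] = 'cancer'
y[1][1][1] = 'replacement'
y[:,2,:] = [['distribution', 'scene'], ['population', 'poem']]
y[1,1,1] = 'replacement'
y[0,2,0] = 'distribution'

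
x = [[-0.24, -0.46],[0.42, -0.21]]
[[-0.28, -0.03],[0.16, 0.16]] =x @ [[0.54, 0.33], [0.33, -0.10]]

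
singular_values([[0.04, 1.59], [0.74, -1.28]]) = [2.09, 0.59]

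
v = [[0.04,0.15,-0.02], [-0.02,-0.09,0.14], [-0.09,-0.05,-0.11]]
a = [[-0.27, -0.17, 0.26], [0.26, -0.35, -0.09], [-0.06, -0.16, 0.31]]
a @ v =[[-0.03,-0.04,-0.05], [0.03,0.08,-0.04], [-0.03,-0.01,-0.06]]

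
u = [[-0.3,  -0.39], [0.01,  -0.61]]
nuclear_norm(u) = 0.99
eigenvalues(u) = [-0.31, -0.6]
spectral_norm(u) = 0.74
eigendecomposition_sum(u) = [[-0.33, 0.43], [-0.01, 0.01]] + [[0.03, -0.82], [0.02, -0.62]]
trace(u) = -0.91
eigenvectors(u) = [[1.00, 0.80], [0.03, 0.61]]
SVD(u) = [[0.61, 0.8], [0.80, -0.61]] @ diag([0.742220093023606, 0.25181209961403683]) @ [[-0.23, -0.97],[-0.97, 0.23]]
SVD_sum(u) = [[-0.11, -0.44],[-0.14, -0.57]] + [[-0.19, 0.05], [0.15, -0.04]]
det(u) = 0.19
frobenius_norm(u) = 0.78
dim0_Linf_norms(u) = [0.3, 0.61]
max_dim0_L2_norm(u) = 0.72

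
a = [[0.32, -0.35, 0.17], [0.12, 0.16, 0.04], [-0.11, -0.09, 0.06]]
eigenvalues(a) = [(0.22+0.23j), (0.22-0.23j), (0.09+0j)]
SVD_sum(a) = [[0.31, -0.36, 0.17], [-0.02, 0.02, -0.01], [0.01, -0.01, 0.01]] + [[0.01, 0.01, 0.0], [0.15, 0.13, 0.01], [-0.10, -0.09, -0.01]] + [[-0.0, 0.0, 0.00],[-0.01, 0.01, 0.04],[-0.02, 0.01, 0.06]]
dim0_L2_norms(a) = [0.36, 0.4, 0.18]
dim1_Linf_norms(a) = [0.35, 0.16, 0.11]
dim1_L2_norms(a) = [0.5, 0.2, 0.15]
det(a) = 0.01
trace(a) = 0.54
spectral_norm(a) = 0.50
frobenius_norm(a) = 0.56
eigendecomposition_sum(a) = [[(0.16+0.06j), -0.16+0.24j, 0.10-0.02j], [(0.06-0.06j), 0.07+0.12j, (0.01-0.05j)], [-0.05+0.06j, (-0.08-0.11j), (-0.01+0.05j)]] + [[(0.16-0.06j), (-0.16-0.24j), (0.1+0.02j)], [0.06+0.06j, 0.07-0.12j, (0.01+0.05j)], [(-0.05-0.06j), -0.08+0.11j, (-0.01-0.05j)]] + [[-0j, -0.03+0.00j, (-0.03+0j)],[-0.00+0.00j, (0.01-0j), (0.01-0j)],[(-0+0j), (0.08-0j), (0.07-0j)]]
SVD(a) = [[-1.0, -0.06, 0.0], [0.05, -0.81, 0.58], [-0.03, 0.58, 0.82]] @ diag([0.5045919976732933, 0.24210722008343824, 0.07727230983699732]) @ [[-0.61, 0.72, -0.34], [-0.75, -0.66, -0.04], [-0.25, 0.23, 0.94]]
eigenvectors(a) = [[0.83+0.00j, (0.83-0j), -0.40+0.00j], [0.17-0.36j, (0.17+0.36j), (0.18+0j)], [-0.12+0.37j, (-0.12-0.37j), (0.9+0j)]]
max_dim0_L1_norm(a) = 0.6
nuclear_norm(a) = 0.82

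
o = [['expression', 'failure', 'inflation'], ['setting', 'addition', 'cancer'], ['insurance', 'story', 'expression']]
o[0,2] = 'inflation'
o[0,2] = 'inflation'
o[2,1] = 'story'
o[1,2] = 'cancer'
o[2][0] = 'insurance'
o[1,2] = 'cancer'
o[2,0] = 'insurance'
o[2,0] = 'insurance'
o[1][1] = 'addition'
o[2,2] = 'expression'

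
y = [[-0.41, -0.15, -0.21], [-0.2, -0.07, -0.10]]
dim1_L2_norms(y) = [0.48, 0.23]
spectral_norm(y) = 0.54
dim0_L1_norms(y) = [0.61, 0.22, 0.31]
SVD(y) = [[-0.9,-0.44], [-0.44,0.90]] @ diag([0.5381360424969411, 0.0030983488716290228]) @ [[0.85,0.31,0.43],  [-0.50,0.74,0.45]]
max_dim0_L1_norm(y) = 0.61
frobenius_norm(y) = 0.54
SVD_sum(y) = [[-0.41, -0.15, -0.21], [-0.2, -0.07, -0.10]] + [[0.0, -0.00, -0.0], [-0.00, 0.00, 0.00]]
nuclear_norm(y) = 0.54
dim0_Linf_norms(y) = [0.41, 0.15, 0.21]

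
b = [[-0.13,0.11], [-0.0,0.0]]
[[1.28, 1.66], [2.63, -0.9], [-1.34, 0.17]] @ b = [[-0.17, 0.14], [-0.34, 0.29], [0.17, -0.15]]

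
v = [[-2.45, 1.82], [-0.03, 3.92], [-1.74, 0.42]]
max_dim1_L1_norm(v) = 4.27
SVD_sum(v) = [[-1.06, 2.43], [-1.44, 3.30], [-0.43, 0.99]] + [[-1.39, -0.61], [1.41, 0.62], [-1.31, -0.57]]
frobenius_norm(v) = 5.28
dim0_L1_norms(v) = [4.22, 6.16]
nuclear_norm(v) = 7.19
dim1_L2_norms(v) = [3.05, 3.92, 1.79]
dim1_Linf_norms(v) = [2.45, 3.92, 1.74]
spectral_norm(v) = 4.60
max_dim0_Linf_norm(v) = 3.92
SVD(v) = [[-0.58, 0.59], [-0.78, -0.60], [-0.24, 0.55]] @ diag([4.601606433232492, 2.590640506444949]) @ [[0.40, -0.92], [-0.92, -0.4]]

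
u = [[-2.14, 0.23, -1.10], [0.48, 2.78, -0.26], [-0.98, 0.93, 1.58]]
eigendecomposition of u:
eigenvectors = [[(-0.96+0j), 0.17-0.03j, (0.17+0.03j)], [(0.08+0j), -0.48-0.28j, -0.48+0.28j], [(-0.25+0j), (-0.81+0j), (-0.81-0j)]]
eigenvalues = [(-2.45+0j), (2.33+0.29j), (2.33-0.29j)]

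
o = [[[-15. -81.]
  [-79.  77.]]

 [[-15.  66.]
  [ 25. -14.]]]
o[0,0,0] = -15.0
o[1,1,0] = 25.0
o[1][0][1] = 66.0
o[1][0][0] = -15.0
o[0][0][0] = -15.0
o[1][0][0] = -15.0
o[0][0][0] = -15.0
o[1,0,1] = 66.0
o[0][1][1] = 77.0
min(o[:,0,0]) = -15.0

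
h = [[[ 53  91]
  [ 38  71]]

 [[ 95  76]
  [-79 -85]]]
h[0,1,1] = 71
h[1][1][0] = -79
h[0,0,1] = 91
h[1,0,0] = 95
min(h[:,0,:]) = 53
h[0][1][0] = 38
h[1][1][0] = -79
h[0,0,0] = 53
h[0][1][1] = 71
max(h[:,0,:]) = 95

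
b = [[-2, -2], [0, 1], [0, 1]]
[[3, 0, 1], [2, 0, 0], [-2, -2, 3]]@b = [[-6, -5], [-4, -4], [4, 5]]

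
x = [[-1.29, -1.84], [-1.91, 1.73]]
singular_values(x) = [2.63, 2.18]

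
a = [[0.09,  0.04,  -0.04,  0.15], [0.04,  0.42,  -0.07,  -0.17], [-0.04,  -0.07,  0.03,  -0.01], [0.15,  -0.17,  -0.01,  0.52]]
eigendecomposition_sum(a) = [[0.02, -0.06, 0.00, 0.09], [-0.06, 0.2, -0.01, -0.30], [0.00, -0.01, 0.00, 0.02], [0.09, -0.30, 0.02, 0.44]] + [[0.06,0.11,-0.03,0.06], [0.11,0.22,-0.06,0.12], [-0.03,-0.06,0.02,-0.04], [0.06,0.12,-0.04,0.07]] + [[0.0, 0.00, 0.00, -0.0], [0.00, 0.0, 0.00, -0.00], [0.00, 0.00, 0.0, -0.00], [-0.0, -0.0, -0.0, 0.00]] + [[0.01,-0.01,-0.01,-0.01], [-0.01,0.0,0.01,0.00], [-0.01,0.01,0.01,0.01], [-0.01,0.0,0.01,0.00]]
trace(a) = 1.06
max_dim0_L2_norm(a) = 0.57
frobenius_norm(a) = 0.76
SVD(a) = [[-0.17, -0.39, 0.67, -0.61], [0.55, -0.77, -0.32, -0.01], [-0.04, 0.22, -0.58, -0.78], [-0.82, -0.45, -0.33, 0.16]] @ diag([0.6653252090755215, 0.3623675210224814, 0.03212651872906208, 0.00018075117293534494]) @ [[-0.17, 0.55, -0.04, -0.82], [-0.39, -0.77, 0.22, -0.45], [0.67, -0.32, -0.58, -0.33], [-0.61, -0.01, -0.78, 0.16]]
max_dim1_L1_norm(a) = 0.85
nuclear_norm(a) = 1.06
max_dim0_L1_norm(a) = 0.85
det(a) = 0.00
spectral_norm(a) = 0.67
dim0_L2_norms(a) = [0.18, 0.46, 0.09, 0.57]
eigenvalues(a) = [0.67, 0.36, 0.0, 0.03]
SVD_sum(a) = [[0.02, -0.06, 0.00, 0.09], [-0.06, 0.20, -0.01, -0.30], [0.00, -0.01, 0.0, 0.02], [0.09, -0.30, 0.02, 0.44]] + [[0.06, 0.11, -0.03, 0.06], [0.11, 0.22, -0.06, 0.12], [-0.03, -0.06, 0.02, -0.04], [0.06, 0.12, -0.04, 0.07]] + [[0.01, -0.01, -0.01, -0.01],[-0.01, 0.0, 0.01, 0.0],[-0.01, 0.01, 0.01, 0.01],[-0.01, 0.0, 0.01, 0.0]] + [[0.00, 0.00, 0.00, -0.00], [0.00, 0.0, 0.00, -0.00], [0.00, 0.0, 0.00, -0.0], [-0.0, -0.0, -0.00, 0.0]]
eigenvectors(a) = [[0.17,-0.39,-0.61,0.67], [-0.55,-0.77,-0.01,-0.32], [0.04,0.22,-0.78,-0.58], [0.82,-0.45,0.16,-0.33]]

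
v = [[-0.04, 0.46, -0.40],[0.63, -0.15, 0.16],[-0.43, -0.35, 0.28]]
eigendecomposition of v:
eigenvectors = [[0.57,  0.61,  -0.04], [0.27,  -0.79,  0.65], [-0.77,  -0.02,  0.76]]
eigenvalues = [0.72, -0.63, -0.0]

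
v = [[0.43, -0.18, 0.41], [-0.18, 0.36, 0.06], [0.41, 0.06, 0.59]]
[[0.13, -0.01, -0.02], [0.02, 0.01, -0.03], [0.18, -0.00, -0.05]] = v@[[0.3, -0.06, 0.05], [0.18, -0.02, -0.04], [0.08, 0.04, -0.12]]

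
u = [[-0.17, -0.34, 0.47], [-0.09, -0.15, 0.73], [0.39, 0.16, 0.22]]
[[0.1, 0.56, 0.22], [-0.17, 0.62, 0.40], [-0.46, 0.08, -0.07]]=u@[[-0.73, 0.09, -0.68], [-0.53, -0.70, 0.48], [-0.43, 0.71, 0.56]]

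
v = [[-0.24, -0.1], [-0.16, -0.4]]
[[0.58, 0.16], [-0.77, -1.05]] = v@[[-3.88, -2.11], [3.47, 3.47]]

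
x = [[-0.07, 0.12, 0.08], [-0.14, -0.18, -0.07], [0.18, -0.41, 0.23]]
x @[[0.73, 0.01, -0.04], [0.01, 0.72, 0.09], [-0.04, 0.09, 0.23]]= [[-0.05,  0.09,  0.03], [-0.1,  -0.14,  -0.03], [0.12,  -0.27,  0.01]]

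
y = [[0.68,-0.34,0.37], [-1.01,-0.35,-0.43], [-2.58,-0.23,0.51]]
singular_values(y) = [2.87, 0.73, 0.47]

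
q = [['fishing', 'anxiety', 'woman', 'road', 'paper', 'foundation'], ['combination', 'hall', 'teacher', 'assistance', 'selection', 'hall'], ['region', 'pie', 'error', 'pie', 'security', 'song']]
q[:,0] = ['fishing', 'combination', 'region']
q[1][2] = 'teacher'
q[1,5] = 'hall'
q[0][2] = 'woman'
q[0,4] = 'paper'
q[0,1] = 'anxiety'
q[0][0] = 'fishing'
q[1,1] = 'hall'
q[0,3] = 'road'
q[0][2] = 'woman'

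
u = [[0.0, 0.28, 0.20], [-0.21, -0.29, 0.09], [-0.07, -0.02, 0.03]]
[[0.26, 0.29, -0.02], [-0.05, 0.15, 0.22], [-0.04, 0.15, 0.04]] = u @[[1.45,-2.75,-0.16], [-0.33,1.34,-0.47], [1.77,-0.44,0.54]]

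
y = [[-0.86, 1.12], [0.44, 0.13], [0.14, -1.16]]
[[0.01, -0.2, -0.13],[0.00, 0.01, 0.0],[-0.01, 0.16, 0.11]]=y @ [[0.0, 0.06, 0.03], [0.01, -0.13, -0.09]]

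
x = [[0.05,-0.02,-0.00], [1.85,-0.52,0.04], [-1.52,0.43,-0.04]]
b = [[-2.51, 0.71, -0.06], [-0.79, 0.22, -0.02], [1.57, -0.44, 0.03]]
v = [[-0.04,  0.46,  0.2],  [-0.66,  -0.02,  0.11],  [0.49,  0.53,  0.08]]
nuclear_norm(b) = 3.19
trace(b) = -2.26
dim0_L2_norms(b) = [3.06, 0.86, 0.07]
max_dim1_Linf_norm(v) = 0.66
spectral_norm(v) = 0.93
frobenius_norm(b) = 3.18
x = v @ b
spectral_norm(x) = 2.49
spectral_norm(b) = 3.18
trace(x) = -0.51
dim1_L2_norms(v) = [0.5, 0.67, 0.73]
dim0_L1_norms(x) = [3.42, 0.97, 0.08]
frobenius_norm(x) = 2.49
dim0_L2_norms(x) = [2.39, 0.68, 0.06]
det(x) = -0.00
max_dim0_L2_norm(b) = 3.06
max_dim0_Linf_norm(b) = 2.51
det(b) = -0.00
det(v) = -0.02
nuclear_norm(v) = 1.56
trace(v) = 0.02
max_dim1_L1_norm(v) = 1.1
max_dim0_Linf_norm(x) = 1.85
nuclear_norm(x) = 2.50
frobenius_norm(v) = 1.11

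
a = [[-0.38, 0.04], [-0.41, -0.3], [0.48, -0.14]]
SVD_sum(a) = [[-0.37, -0.03],[-0.43, -0.04],[0.46, 0.04]] + [[-0.01,0.07],[0.02,-0.26],[0.02,-0.18]]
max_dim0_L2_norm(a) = 0.74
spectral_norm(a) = 0.74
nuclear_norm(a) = 1.07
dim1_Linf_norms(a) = [0.38, 0.41, 0.48]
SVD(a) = [[-0.51,0.23], [-0.59,-0.8], [0.63,-0.56]] @ diag([0.7393815741379519, 0.3277421056643229]) @ [[1.0, 0.09], [-0.09, 1.0]]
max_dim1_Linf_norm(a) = 0.48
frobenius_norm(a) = 0.81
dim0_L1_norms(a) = [1.27, 0.48]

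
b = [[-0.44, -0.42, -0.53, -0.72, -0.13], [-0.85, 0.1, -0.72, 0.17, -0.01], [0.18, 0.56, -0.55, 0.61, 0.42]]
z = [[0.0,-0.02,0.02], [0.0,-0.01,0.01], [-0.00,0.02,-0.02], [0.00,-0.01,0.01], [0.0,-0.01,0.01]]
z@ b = [[0.02, 0.01, 0.00, 0.01, 0.01], [0.01, 0.0, 0.0, 0.00, 0.0], [-0.02, -0.01, -0.0, -0.01, -0.01], [0.01, 0.0, 0.00, 0.00, 0.00], [0.01, 0.00, 0.00, 0.00, 0.0]]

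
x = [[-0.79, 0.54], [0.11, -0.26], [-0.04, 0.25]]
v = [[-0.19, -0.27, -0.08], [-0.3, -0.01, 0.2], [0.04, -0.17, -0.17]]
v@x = [[0.12, -0.05], [0.23, -0.11], [-0.04, 0.02]]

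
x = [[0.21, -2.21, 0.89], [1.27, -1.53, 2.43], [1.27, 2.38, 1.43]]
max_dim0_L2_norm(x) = 3.59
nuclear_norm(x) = 7.04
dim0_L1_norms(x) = [2.75, 6.12, 4.75]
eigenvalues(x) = [2.56, 0.01, -2.46]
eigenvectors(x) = [[0.12,-0.84,-0.63], [-0.48,0.14,-0.55], [-0.87,0.52,0.54]]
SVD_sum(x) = [[0.47,-1.92,1.24], [0.56,-2.31,1.49], [-0.19,0.78,-0.5]] + [[-0.26, -0.29, -0.35], [0.71, 0.78, 0.94], [1.46, 1.6, 1.93]] + [[0.0, -0.00, -0.00], [-0.00, 0.0, 0.00], [0.0, -0.0, -0.00]]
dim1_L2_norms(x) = [2.39, 3.14, 3.05]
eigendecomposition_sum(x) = [[-0.23, -0.08, -0.34], [0.90, 0.31, 1.37], [1.64, 0.56, 2.48]] + [[0.01, -0.01, 0.01], [-0.0, 0.0, -0.00], [-0.01, 0.01, -0.0]] + [[0.43, -2.12, 1.23],  [0.37, -1.84, 1.06],  [-0.36, 1.82, -1.05]]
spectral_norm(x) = 3.77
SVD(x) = [[-0.62, -0.16, -0.77], [-0.74, 0.43, 0.51], [0.25, 0.89, -0.39]] @ diag([3.7694126183495076, 3.2699700089957116, 0.004965168284303798]) @ [[-0.20, 0.82, -0.53], [0.5, 0.55, 0.67], [-0.84, 0.13, 0.52]]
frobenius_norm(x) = 4.99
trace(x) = 0.11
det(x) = -0.06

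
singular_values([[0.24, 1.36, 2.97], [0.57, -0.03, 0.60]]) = [3.33, 0.59]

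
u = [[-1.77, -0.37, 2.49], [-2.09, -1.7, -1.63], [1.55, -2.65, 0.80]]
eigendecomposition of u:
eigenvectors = [[(0.43+0j), (0.14-0.6j), (0.14+0.6j)],[(-0.45+0j), 0.64+0.00j, (0.64-0j)],[(0.78+0j), (0.3+0.34j), 0.30-0.34j]]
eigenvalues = [(3.16+0j), (-2.92+1.1j), (-2.92-1.1j)]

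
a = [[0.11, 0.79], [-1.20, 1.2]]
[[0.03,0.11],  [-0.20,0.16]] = a@[[0.18, 0.01], [0.01, 0.14]]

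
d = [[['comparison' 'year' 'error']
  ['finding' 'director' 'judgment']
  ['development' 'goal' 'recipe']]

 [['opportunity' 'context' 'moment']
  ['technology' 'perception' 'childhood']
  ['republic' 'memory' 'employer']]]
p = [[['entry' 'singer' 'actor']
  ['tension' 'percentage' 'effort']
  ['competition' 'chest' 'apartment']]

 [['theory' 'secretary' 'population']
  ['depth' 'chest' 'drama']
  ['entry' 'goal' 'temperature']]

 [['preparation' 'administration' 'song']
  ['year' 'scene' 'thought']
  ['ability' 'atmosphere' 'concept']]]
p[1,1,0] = 'depth'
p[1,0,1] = 'secretary'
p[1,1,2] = 'drama'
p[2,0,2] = 'song'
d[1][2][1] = 'memory'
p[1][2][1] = 'goal'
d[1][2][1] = 'memory'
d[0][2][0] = 'development'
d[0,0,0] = 'comparison'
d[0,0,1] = 'year'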